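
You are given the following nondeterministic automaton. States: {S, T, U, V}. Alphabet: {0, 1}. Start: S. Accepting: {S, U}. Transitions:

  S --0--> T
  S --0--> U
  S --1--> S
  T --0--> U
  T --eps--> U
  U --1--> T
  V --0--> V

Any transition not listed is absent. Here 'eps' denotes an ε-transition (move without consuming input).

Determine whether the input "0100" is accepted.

No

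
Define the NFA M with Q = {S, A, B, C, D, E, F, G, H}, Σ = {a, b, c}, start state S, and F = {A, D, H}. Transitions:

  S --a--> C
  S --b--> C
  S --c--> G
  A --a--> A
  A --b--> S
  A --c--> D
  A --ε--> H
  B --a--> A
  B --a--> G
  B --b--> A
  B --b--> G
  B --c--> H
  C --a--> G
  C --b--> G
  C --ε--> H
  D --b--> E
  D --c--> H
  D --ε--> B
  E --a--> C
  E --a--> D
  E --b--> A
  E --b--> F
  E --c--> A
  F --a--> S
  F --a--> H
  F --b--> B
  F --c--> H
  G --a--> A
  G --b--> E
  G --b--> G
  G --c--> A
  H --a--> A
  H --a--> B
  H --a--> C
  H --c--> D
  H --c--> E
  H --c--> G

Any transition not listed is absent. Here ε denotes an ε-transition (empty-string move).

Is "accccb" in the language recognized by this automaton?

Start in {S}.
Read 'a': {S} → {C, H}.
Read 'c': {C, H} → {B, D, E, G}.
Read 'c': {B, D, E, G} → {A, H}.
Read 'c': {A, H} → {B, D, E, G}.
Read 'c': {B, D, E, G} → {A, H}.
Read 'b': {A, H} → {S}.
The final set {S} contains no accepting state.

No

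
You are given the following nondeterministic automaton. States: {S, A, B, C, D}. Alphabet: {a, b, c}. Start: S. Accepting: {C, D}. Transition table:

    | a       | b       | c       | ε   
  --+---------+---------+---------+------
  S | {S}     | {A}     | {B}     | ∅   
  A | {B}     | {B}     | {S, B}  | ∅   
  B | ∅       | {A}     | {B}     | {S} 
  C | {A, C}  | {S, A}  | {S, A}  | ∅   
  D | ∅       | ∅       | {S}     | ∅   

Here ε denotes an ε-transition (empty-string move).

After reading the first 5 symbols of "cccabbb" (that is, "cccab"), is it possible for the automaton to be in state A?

Yes

Start in {S}.
Read 'c': {S} → {S, B}.
Read 'c': {S, B} → {S, B}.
Read 'c': {S, B} → {S, B}.
Read 'a': {S, B} → {S}.
Read 'b': {S} → {A}.
State A is in {A}.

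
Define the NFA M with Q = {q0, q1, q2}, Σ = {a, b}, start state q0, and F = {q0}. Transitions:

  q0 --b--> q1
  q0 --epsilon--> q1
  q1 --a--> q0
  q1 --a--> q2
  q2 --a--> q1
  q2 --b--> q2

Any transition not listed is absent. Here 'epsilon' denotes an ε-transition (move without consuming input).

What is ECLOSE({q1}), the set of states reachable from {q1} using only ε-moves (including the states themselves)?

Begin with {q1}.
No ε-moves leave this set, so the closure equals the set itself.

{q1}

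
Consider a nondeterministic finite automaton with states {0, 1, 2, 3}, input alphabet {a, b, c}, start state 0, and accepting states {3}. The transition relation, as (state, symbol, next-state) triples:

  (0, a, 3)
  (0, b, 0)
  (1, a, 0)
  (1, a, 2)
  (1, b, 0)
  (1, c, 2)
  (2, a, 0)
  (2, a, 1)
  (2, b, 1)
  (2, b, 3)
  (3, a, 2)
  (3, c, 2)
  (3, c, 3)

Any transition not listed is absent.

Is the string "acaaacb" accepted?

Yes

Start in {0}.
Read 'a': 0→{3}; now {3}.
Read 'c': 3→{2, 3}; now {2, 3}.
Read 'a': 2→{0, 1}, 3→{2}; now {0, 1, 2}.
Read 'a': 0→{3}, 1→{0, 2}, 2→{0, 1}; now {0, 1, 2, 3}.
Read 'a': 0→{3}, 1→{0, 2}, 2→{0, 1}, 3→{2}; now {0, 1, 2, 3}.
Read 'c': 0→∅, 1→{2}, 2→∅, 3→{2, 3}; now {2, 3}.
Read 'b': 2→{1, 3}, 3→∅; now {1, 3}.
The final set {1, 3} contains the accepting state 3.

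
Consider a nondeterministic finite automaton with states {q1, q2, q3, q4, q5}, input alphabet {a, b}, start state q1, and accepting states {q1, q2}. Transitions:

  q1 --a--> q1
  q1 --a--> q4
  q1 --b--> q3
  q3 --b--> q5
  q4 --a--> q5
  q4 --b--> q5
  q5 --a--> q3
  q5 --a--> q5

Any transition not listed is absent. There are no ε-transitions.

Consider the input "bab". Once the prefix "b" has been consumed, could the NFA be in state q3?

Start in {q1}.
Read 'b': q1→{q3}; now {q3}.
State q3 is in {q3}.

Yes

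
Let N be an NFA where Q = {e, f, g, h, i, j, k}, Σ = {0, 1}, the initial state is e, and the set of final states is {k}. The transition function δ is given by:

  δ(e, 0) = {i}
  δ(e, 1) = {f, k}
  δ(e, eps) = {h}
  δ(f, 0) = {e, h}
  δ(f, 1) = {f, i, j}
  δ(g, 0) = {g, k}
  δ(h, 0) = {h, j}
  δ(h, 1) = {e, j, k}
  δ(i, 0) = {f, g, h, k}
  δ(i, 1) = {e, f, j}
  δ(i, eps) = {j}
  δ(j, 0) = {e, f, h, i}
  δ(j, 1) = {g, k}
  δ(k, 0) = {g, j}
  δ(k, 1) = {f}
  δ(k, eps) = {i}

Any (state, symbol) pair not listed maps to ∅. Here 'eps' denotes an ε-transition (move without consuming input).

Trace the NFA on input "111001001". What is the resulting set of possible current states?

{e, f, g, h, i, j, k}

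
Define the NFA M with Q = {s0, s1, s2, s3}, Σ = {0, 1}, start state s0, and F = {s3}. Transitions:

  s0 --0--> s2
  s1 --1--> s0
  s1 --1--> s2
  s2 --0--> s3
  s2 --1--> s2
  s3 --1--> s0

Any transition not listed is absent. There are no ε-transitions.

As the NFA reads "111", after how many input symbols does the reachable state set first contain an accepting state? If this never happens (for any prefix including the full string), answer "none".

Start in {s0}.
Read '1': {s0} → ∅.
The set is empty and remains empty for the remaining 2 symbols.
No reachable set along the way intersects F.

none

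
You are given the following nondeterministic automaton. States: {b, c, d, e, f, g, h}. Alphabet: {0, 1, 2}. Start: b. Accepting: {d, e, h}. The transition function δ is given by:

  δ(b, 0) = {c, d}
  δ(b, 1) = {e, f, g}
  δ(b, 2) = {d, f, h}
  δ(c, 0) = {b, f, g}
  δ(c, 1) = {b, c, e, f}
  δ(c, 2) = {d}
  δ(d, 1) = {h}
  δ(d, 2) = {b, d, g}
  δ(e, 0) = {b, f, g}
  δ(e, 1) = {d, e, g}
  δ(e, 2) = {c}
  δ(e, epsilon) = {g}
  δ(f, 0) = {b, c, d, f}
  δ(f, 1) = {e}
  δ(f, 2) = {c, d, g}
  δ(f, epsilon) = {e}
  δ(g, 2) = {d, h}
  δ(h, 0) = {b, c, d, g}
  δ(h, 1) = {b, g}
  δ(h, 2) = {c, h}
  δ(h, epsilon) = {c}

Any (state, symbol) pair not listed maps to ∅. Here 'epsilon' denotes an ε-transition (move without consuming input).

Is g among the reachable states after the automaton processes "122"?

Yes

Start in {b}.
Read '1': {b} → {e, f, g}.
Read '2': {e, f, g} → {c, d, g, h}.
Read '2': {c, d, g, h} → {b, c, d, g, h}.
State g is in {b, c, d, g, h}.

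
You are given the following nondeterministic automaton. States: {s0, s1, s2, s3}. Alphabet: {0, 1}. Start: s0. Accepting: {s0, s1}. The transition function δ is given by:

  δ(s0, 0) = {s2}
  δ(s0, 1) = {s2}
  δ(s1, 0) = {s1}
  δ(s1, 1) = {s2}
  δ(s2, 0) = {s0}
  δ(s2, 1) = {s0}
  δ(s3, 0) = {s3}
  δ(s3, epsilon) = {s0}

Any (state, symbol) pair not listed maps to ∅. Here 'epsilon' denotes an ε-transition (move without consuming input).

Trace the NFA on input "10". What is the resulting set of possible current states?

Start in {s0}.
Read '1': s0→{s2}; now {s2}.
Read '0': s2→{s0}; now {s0}.

{s0}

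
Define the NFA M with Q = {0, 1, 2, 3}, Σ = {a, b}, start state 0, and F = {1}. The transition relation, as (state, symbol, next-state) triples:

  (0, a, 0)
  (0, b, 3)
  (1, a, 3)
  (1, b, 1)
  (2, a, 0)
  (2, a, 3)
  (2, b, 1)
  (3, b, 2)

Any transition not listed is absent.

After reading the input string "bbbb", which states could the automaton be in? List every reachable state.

{1}

Start in {0}.
Read 'b': 0→{3}; now {3}.
Read 'b': 3→{2}; now {2}.
Read 'b': 2→{1}; now {1}.
Read 'b': 1→{1}; now {1}.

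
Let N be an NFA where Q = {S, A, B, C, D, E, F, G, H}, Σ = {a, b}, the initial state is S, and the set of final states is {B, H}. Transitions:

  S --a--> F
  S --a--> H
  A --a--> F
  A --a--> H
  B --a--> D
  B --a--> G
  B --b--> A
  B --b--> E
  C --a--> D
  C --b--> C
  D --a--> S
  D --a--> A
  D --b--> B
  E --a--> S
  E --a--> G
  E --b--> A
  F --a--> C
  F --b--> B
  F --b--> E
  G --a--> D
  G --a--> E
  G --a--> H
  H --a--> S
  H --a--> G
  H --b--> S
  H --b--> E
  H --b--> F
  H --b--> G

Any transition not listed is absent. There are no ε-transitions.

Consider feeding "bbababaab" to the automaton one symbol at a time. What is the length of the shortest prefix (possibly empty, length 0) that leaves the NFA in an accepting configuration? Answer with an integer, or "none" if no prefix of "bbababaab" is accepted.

Start in {S}.
Read 'b': S→∅; now ∅.
The set is empty and remains empty for the remaining 8 symbols.
No reachable set along the way intersects F.

none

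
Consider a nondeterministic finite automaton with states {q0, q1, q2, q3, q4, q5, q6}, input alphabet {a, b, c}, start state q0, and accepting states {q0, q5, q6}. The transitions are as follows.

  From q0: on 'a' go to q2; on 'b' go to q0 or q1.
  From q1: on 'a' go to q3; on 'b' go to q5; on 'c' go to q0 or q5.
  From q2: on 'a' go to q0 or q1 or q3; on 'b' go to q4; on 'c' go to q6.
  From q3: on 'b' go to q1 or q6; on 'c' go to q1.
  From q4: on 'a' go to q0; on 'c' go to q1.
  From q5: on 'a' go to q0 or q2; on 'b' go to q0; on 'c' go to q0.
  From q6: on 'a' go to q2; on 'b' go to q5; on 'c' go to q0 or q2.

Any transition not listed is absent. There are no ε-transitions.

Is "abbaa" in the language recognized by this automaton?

No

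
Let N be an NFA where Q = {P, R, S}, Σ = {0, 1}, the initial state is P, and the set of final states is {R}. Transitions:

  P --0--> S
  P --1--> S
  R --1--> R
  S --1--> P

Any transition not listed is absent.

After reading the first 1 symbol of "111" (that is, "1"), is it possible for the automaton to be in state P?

Start in {P}.
Read '1': {P} → {S}.
State P is not in {S}.

No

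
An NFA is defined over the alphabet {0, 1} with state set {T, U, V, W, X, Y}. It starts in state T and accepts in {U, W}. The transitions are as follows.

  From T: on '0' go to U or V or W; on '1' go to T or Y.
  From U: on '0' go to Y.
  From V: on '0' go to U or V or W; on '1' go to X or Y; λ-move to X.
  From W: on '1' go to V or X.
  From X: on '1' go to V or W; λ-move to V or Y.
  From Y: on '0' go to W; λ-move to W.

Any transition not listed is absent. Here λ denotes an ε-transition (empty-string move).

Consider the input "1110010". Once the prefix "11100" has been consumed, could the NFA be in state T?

Start in {T}.
Read '1': {T} → {T, W, Y}.
Read '1': {T, W, Y} → {T, V, W, X, Y}.
Read '1': {T, V, W, X, Y} → {T, V, W, X, Y}.
Read '0': {T, V, W, X, Y} → {U, V, W, X, Y}.
Read '0': {U, V, W, X, Y} → {U, V, W, X, Y}.
State T is not in {U, V, W, X, Y}.

No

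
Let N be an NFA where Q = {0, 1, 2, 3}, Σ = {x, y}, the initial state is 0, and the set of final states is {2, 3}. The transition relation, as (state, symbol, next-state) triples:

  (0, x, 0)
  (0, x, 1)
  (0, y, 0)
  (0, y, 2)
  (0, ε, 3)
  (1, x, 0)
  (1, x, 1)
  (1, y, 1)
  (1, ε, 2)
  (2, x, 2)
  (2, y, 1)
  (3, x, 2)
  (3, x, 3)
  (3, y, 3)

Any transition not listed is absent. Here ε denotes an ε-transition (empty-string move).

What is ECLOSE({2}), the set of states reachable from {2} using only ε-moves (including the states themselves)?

{2}

Begin with {2}.
No ε-moves leave this set, so the closure equals the set itself.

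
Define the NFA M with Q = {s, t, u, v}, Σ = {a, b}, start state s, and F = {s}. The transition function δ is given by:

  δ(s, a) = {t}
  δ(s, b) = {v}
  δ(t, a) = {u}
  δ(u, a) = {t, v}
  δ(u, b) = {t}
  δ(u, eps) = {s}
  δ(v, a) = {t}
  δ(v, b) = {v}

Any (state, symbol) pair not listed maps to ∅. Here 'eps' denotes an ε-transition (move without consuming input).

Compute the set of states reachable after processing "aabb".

{v}

Start in {s}.
Read 'a': s→{t}; now {t}.
Read 'a': t→{u}; union {u}; ε-closure = {s, u}.
Read 'b': s→{v}, u→{t}; now {t, v}.
Read 'b': t→∅, v→{v}; now {v}.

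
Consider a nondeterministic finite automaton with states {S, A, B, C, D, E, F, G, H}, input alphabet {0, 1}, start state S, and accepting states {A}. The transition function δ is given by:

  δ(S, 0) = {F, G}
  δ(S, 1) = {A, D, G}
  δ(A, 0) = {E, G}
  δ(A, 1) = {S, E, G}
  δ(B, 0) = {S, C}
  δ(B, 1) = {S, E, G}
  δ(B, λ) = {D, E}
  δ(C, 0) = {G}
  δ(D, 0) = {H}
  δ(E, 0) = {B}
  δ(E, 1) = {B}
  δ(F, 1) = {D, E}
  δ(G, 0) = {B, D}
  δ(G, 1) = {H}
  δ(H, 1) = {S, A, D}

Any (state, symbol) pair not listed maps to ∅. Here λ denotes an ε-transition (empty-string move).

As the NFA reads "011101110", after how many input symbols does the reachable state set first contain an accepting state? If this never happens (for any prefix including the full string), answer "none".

Start in {S}.
Read '0': {S} → {F, G}.
Read '1': {F, G} → {D, E, H}.
Read '1': {D, E, H} → {S, A, B, D, E}.
None of the earlier sets intersect F, but {S, A, B, D, E} does.

3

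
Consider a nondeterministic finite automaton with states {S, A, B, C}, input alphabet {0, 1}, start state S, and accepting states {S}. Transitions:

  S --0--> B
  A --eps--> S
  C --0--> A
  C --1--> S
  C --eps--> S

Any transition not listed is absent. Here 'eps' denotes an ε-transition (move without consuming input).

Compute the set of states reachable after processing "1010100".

∅

Start in {S}.
Read '1': S→∅; now ∅.
The set is empty and remains empty for the remaining 6 symbols.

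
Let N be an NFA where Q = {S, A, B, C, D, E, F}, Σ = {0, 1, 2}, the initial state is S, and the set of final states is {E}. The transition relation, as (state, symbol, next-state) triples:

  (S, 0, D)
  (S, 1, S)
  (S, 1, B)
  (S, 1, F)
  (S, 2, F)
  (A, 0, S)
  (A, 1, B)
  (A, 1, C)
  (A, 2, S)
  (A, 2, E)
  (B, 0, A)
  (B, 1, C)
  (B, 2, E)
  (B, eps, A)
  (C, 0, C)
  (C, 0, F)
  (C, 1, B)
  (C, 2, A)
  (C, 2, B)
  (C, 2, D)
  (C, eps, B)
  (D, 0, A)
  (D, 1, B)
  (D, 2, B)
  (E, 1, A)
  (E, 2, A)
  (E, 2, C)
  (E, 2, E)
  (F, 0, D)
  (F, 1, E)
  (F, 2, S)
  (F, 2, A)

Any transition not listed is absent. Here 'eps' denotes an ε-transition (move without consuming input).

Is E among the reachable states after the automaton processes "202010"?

No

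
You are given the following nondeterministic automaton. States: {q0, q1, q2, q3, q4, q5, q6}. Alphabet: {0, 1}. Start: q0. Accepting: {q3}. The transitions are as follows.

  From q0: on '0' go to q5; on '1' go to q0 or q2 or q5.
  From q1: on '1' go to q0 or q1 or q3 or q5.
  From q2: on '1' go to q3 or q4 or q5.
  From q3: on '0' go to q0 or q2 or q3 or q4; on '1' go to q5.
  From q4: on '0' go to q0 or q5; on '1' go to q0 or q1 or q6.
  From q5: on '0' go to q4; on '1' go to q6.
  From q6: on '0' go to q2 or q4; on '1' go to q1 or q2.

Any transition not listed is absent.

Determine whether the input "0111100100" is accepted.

Yes

Start in {q0}.
Read '0': {q0} → {q5}.
Read '1': {q5} → {q6}.
Read '1': {q6} → {q1, q2}.
Read '1': {q1, q2} → {q0, q1, q3, q4, q5}.
Read '1': {q0, q1, q3, q4, q5} → {q0, q1, q2, q3, q5, q6}.
Read '0': {q0, q1, q2, q3, q5, q6} → {q0, q2, q3, q4, q5}.
Read '0': {q0, q2, q3, q4, q5} → {q0, q2, q3, q4, q5}.
Read '1': {q0, q2, q3, q4, q5} → {q0, q1, q2, q3, q4, q5, q6}.
Read '0': {q0, q1, q2, q3, q4, q5, q6} → {q0, q2, q3, q4, q5}.
Read '0': {q0, q2, q3, q4, q5} → {q0, q2, q3, q4, q5}.
The final set {q0, q2, q3, q4, q5} contains the accepting state q3.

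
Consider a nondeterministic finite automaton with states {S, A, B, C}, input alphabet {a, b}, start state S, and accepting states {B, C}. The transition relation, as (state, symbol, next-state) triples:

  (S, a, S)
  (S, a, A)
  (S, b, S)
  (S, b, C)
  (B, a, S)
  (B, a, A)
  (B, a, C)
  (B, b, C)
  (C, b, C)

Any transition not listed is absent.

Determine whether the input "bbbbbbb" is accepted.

Start in {S}.
Read 'b': S→{S, C}; now {S, C}.
Read 'b': S→{S, C}, C→{C}; now {S, C}.
Read 'b': S→{S, C}, C→{C}; now {S, C}.
Read 'b': S→{S, C}, C→{C}; now {S, C}.
Read 'b': S→{S, C}, C→{C}; now {S, C}.
Read 'b': S→{S, C}, C→{C}; now {S, C}.
Read 'b': S→{S, C}, C→{C}; now {S, C}.
The final set {S, C} contains the accepting state C.

Yes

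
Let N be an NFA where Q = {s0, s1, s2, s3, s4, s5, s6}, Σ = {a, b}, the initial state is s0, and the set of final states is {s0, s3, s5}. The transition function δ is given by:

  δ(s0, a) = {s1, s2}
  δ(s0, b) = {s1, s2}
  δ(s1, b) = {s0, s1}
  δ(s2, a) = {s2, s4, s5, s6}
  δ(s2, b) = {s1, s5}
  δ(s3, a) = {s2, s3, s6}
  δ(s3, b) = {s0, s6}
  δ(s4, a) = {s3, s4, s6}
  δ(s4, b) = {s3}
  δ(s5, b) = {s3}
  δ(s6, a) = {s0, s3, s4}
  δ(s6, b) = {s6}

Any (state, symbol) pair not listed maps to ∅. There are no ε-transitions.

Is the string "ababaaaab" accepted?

Yes

Start in {s0}.
Read 'a': s0→{s1, s2}; now {s1, s2}.
Read 'b': s1→{s0, s1}, s2→{s1, s5}; now {s0, s1, s5}.
Read 'a': s0→{s1, s2}, s1→∅, s5→∅; now {s1, s2}.
Read 'b': s1→{s0, s1}, s2→{s1, s5}; now {s0, s1, s5}.
Read 'a': s0→{s1, s2}, s1→∅, s5→∅; now {s1, s2}.
Read 'a': s1→∅, s2→{s2, s4, s5, s6}; now {s2, s4, s5, s6}.
Read 'a': s2→{s2, s4, s5, s6}, s4→{s3, s4, s6}, s5→∅, s6→{s0, s3, s4}; now {s0, s2, s3, s4, s5, s6}.
Read 'a': s0→{s1, s2}, s2→{s2, s4, s5, s6}, s3→{s2, s3, s6}, s4→{s3, s4, s6}, s5→∅, s6→{s0, s3, s4}; now {s0, s1, s2, s3, s4, s5, s6}.
Read 'b': s0→{s1, s2}, s1→{s0, s1}, s2→{s1, s5}, s3→{s0, s6}, s4→{s3}, s5→{s3}, s6→{s6}; now {s0, s1, s2, s3, s5, s6}.
The final set {s0, s1, s2, s3, s5, s6} contains the accepting states s0, s3, s5.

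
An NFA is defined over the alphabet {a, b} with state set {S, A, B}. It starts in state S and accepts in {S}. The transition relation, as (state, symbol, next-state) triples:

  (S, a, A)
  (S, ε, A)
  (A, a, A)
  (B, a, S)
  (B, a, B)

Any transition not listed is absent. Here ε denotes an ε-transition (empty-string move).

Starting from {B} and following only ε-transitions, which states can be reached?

Begin with {B}.
No ε-moves leave this set, so the closure equals the set itself.

{B}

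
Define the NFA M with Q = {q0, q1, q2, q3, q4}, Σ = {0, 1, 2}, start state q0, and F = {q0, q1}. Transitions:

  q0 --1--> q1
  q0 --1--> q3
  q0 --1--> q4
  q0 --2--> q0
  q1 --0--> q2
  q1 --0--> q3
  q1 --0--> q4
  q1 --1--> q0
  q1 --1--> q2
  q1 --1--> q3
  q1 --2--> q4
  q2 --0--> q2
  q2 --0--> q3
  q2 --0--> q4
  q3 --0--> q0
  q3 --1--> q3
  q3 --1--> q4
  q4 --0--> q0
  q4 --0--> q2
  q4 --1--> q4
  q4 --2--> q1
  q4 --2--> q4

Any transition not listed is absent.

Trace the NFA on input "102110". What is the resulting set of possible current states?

{q0, q2, q3, q4}

Start in {q0}.
Read '1': {q0} → {q1, q3, q4}.
Read '0': {q1, q3, q4} → {q0, q2, q3, q4}.
Read '2': {q0, q2, q3, q4} → {q0, q1, q4}.
Read '1': {q0, q1, q4} → {q0, q1, q2, q3, q4}.
Read '1': {q0, q1, q2, q3, q4} → {q0, q1, q2, q3, q4}.
Read '0': {q0, q1, q2, q3, q4} → {q0, q2, q3, q4}.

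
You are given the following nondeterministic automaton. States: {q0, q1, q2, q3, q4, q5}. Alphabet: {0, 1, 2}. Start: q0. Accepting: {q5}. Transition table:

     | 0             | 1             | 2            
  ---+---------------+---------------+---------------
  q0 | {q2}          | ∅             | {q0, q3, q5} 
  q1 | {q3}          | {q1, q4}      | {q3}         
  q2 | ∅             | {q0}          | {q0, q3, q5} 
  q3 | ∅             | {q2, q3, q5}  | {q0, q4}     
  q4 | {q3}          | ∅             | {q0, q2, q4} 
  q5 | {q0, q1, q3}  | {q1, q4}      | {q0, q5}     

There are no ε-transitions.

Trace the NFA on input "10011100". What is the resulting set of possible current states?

∅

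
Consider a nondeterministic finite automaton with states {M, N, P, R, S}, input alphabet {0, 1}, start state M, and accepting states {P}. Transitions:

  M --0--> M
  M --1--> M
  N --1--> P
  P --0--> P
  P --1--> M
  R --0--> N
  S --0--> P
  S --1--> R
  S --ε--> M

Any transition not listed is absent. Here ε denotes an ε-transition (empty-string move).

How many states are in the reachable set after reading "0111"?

Start in {M}.
Read '0': M→{M}; now {M}.
Read '1': M→{M}; now {M}.
Read '1': M→{M}; now {M}.
Read '1': M→{M}; now {M}.
That set has 1 state.

1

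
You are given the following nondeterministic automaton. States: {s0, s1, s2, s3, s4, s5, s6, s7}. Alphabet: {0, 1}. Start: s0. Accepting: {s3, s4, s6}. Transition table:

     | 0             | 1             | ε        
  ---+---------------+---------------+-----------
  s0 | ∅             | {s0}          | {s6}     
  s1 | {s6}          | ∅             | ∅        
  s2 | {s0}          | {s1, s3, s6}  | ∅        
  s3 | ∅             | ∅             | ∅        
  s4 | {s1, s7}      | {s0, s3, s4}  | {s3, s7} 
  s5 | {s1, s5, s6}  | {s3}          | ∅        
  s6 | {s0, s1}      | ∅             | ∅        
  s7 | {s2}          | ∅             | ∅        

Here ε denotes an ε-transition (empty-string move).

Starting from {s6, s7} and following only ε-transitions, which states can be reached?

{s6, s7}

Begin with {s6, s7}.
No ε-moves leave this set, so the closure equals the set itself.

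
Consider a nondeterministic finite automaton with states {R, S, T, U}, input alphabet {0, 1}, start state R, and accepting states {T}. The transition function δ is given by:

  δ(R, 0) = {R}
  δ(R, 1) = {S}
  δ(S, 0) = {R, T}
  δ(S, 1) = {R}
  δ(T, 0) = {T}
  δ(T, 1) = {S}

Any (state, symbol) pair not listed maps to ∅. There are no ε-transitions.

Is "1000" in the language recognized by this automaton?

Start in {R}.
Read '1': R→{S}; now {S}.
Read '0': S→{R, T}; now {R, T}.
Read '0': R→{R}, T→{T}; now {R, T}.
Read '0': R→{R}, T→{T}; now {R, T}.
The final set {R, T} contains the accepting state T.

Yes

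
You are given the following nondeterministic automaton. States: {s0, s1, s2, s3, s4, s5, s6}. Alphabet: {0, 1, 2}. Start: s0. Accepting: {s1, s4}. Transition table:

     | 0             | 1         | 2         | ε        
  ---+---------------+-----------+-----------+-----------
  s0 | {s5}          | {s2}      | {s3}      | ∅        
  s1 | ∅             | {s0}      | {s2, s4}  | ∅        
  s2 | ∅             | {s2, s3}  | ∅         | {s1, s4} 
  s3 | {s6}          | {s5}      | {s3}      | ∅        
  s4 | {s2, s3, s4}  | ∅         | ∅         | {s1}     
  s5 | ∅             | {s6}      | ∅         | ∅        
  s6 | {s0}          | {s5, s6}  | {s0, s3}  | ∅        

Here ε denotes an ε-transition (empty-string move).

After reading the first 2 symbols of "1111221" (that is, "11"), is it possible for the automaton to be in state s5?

Start in {s0}.
Read '1': s0→{s2}; union {s2}; ε-closure = {s1, s2, s4}.
Read '1': s1→{s0}, s2→{s2, s3}, s4→∅; union {s0, s2, s3}; ε-closure = {s0, s1, s2, s3, s4}.
State s5 is not in {s0, s1, s2, s3, s4}.

No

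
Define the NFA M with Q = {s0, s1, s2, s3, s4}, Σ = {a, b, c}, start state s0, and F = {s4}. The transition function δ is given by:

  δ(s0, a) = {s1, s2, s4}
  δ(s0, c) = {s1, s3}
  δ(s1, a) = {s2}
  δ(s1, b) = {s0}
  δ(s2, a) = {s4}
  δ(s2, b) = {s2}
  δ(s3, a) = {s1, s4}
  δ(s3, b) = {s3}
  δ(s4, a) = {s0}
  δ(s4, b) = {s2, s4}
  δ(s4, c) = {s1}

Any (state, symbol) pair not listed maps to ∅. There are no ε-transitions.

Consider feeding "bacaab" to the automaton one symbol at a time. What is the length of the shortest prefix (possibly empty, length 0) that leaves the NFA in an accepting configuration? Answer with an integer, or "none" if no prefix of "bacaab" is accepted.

none

Start in {s0}.
Read 'b': s0→∅; now ∅.
The set is empty and remains empty for the remaining 5 symbols.
No reachable set along the way intersects F.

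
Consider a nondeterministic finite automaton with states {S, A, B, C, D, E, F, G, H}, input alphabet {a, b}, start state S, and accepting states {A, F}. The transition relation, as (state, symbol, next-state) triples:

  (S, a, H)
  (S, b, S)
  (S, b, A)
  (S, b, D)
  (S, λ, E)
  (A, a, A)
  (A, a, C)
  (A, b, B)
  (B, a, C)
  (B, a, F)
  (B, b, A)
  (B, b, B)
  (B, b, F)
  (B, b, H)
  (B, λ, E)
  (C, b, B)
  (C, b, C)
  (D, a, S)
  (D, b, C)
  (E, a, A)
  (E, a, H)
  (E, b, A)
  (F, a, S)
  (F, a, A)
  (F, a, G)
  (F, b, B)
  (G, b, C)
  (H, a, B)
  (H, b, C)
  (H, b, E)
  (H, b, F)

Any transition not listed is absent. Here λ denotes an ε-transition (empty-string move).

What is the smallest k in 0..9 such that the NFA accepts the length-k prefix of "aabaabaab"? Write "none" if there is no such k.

Start: ε-closure({S}) = {S, E}.
Read 'a': S→{H}, E→{A, H}; now {A, H}.
None of the earlier sets intersect F, but {A, H} does.

1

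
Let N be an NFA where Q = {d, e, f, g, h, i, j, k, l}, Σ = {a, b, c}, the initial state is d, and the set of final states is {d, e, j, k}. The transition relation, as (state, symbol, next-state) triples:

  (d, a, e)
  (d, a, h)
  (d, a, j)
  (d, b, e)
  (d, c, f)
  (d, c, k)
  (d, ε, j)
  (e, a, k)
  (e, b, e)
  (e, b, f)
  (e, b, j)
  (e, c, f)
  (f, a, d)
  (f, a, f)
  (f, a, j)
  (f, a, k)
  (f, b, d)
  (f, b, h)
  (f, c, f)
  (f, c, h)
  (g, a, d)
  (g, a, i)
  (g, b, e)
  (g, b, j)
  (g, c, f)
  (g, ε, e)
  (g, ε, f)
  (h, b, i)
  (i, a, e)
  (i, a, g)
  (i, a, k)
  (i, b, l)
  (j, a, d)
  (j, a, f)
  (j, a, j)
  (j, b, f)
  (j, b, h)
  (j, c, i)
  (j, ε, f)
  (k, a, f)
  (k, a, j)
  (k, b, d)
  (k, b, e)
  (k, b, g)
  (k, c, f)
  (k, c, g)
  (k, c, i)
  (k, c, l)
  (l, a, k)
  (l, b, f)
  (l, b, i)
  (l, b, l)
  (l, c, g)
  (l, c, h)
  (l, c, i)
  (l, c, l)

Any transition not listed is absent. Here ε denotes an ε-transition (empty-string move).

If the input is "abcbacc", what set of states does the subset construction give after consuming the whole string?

{e, f, g, h, i, l}

Start: ε-closure({d}) = {d, f, j}.
Read 'a': d→{e, h, j}, f→{d, f, j, k}, j→{d, f, j}; now {d, e, f, h, j, k}.
Read 'b': d→{e}, e→{e, f, j}, f→{d, h}, h→{i}, j→{f, h}, k→{d, e, g}; now {d, e, f, g, h, i, j}.
Read 'c': d→{f, k}, e→{f}, f→{f, h}, g→{f}, h→∅, i→∅, j→{i}; now {f, h, i, k}.
Read 'b': f→{d, h}, h→{i}, i→{l}, k→{d, e, g}; union {d, e, g, h, i, l}; ε-closure = {d, e, f, g, h, i, j, l}.
Read 'a': d→{e, h, j}, e→{k}, f→{d, f, j, k}, g→{d, i}, h→∅, i→{e, g, k}, j→{d, f, j}, l→{k}; now {d, e, f, g, h, i, j, k}.
Read 'c': d→{f, k}, e→{f}, f→{f, h}, g→{f}, h→∅, i→∅, j→{i}, k→{f, g, i, l}; union {f, g, h, i, k, l}; ε-closure = {e, f, g, h, i, k, l}.
Read 'c': e→{f}, f→{f, h}, g→{f}, h→∅, i→∅, k→{f, g, i, l}, l→{g, h, i, l}; union {f, g, h, i, l}; ε-closure = {e, f, g, h, i, l}.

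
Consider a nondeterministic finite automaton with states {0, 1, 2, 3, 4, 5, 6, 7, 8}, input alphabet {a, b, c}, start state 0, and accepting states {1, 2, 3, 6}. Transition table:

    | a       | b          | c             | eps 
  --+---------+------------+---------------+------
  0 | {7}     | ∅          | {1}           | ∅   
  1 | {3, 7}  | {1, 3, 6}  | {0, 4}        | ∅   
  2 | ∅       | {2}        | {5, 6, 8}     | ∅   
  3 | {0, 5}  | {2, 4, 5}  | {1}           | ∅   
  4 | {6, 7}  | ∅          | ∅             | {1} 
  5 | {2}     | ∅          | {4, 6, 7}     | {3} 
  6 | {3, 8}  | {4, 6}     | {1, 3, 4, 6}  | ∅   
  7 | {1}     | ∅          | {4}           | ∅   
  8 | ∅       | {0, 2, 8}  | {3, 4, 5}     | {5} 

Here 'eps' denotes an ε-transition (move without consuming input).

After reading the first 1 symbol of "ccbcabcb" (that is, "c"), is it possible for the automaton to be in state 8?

No

Start in {0}.
Read 'c': 0→{1}; now {1}.
State 8 is not in {1}.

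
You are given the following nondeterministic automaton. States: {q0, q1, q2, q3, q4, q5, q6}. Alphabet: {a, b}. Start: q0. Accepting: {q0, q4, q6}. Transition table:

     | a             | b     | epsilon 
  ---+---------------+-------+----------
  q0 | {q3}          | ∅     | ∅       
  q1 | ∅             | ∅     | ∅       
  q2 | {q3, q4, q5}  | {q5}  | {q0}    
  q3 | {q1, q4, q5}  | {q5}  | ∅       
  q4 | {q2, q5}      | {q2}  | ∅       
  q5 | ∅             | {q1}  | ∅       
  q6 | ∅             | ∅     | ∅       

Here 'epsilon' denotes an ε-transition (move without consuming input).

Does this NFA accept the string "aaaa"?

Yes

Start in {q0}.
Read 'a': q0→{q3}; now {q3}.
Read 'a': q3→{q1, q4, q5}; now {q1, q4, q5}.
Read 'a': q1→∅, q4→{q2, q5}, q5→∅; union {q2, q5}; ε-closure = {q0, q2, q5}.
Read 'a': q0→{q3}, q2→{q3, q4, q5}, q5→∅; now {q3, q4, q5}.
The final set {q3, q4, q5} contains the accepting state q4.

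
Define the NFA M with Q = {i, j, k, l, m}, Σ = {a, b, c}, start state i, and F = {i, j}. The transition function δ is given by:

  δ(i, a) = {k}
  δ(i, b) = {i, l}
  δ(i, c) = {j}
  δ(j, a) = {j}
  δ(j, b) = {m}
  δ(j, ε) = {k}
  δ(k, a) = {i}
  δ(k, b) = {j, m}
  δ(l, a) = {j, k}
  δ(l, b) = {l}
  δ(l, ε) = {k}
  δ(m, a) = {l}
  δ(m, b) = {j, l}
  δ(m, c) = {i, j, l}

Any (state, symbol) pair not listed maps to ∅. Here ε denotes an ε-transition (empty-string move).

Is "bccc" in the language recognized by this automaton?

Start in {i}.
Read 'b': i→{i, l}; union {i, l}; ε-closure = {i, k, l}.
Read 'c': i→{j}, k→∅, l→∅; union {j}; ε-closure = {j, k}.
Read 'c': j→∅, k→∅; now ∅.
The set is empty and remains empty for the remaining 1 symbol.
The final set ∅ contains no accepting state.

No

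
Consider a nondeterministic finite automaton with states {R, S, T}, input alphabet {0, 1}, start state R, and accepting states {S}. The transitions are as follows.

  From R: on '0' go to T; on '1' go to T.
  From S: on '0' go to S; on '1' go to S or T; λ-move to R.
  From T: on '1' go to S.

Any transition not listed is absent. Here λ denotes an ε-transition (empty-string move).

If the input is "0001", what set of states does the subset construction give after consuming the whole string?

Start in {R}.
Read '0': R→{T}; now {T}.
Read '0': T→∅; now ∅.
The set is empty and remains empty for the remaining 2 symbols.

∅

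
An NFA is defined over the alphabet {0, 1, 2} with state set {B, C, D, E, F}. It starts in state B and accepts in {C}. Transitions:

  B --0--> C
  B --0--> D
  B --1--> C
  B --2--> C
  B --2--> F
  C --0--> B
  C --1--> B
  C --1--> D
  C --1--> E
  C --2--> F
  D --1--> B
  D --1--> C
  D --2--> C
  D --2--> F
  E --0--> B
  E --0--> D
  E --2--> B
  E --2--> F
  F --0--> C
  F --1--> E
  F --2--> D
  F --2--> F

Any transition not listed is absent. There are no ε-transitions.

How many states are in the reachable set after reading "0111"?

4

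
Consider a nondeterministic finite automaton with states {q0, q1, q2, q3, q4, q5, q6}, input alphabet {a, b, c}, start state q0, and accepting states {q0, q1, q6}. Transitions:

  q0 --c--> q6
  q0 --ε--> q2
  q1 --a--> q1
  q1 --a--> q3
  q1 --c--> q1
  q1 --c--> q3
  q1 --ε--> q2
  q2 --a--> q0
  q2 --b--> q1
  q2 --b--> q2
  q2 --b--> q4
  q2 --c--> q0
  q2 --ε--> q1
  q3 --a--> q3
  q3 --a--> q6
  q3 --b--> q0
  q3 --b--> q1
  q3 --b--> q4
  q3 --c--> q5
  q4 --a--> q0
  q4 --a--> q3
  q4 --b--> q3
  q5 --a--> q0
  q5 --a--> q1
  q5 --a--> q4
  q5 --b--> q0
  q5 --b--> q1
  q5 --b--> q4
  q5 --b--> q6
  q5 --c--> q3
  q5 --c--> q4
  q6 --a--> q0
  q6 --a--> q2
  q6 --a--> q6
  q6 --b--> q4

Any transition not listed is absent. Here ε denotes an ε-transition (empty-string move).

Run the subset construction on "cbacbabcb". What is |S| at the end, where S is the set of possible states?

Start: ε-closure({q0}) = {q0, q1, q2}.
Read 'c': {q0, q1, q2} → {q0, q1, q2, q3, q6}.
Read 'b': {q0, q1, q2, q3, q6} → {q0, q1, q2, q4}.
Read 'a': {q0, q1, q2, q4} → {q0, q1, q2, q3}.
Read 'c': {q0, q1, q2, q3} → {q0, q1, q2, q3, q5, q6}.
Read 'b': {q0, q1, q2, q3, q5, q6} → {q0, q1, q2, q4, q6}.
Read 'a': {q0, q1, q2, q4, q6} → {q0, q1, q2, q3, q6}.
Read 'b': {q0, q1, q2, q3, q6} → {q0, q1, q2, q4}.
Read 'c': {q0, q1, q2, q4} → {q0, q1, q2, q3, q6}.
Read 'b': {q0, q1, q2, q3, q6} → {q0, q1, q2, q4}.
That set has 4 states.

4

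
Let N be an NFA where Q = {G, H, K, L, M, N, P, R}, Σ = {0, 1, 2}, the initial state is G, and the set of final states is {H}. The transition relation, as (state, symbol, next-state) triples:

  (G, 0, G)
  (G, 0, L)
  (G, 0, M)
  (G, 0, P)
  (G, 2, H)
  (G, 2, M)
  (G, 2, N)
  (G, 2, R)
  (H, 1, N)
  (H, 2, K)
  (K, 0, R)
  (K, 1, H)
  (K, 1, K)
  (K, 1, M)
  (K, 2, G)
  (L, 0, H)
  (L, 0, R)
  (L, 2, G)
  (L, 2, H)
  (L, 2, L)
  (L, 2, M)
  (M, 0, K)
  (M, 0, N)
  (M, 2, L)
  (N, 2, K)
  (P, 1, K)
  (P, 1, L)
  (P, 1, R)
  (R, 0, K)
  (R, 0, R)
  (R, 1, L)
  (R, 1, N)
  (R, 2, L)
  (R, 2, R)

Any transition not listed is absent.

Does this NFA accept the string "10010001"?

Start in {G}.
Read '1': {G} → ∅.
The set is empty and remains empty for the remaining 7 symbols.
The final set ∅ contains no accepting state.

No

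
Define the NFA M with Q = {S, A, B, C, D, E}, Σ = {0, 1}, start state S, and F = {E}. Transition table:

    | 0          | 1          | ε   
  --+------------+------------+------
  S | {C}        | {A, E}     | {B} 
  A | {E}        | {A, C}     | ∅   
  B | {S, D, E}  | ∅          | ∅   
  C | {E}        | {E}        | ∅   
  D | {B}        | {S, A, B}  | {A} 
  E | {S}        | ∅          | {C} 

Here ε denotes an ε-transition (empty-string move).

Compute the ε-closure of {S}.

{S, B}

Begin with {S}.
ε-move S → B; add B.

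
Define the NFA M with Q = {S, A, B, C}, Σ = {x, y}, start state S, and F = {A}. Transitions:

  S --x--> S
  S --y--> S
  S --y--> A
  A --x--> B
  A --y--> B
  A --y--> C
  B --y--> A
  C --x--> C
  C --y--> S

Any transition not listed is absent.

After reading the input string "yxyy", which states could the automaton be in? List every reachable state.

{S, A, B, C}

Start in {S}.
Read 'y': {S} → {S, A}.
Read 'x': {S, A} → {S, B}.
Read 'y': {S, B} → {S, A}.
Read 'y': {S, A} → {S, A, B, C}.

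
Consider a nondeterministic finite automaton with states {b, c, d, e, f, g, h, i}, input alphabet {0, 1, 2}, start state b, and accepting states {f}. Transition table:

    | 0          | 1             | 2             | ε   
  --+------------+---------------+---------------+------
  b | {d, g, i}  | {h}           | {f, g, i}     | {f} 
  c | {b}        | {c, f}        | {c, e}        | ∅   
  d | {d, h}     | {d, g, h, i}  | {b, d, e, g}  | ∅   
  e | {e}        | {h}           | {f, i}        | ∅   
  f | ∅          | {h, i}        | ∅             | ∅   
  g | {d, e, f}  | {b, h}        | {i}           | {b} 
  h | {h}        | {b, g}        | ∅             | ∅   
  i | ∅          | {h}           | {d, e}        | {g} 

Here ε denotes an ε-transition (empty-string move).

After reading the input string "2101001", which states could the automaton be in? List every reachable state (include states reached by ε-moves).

{b, d, f, g, h, i}

Start: ε-closure({b}) = {b, f}.
Read '2': b→{f, g, i}, f→∅; union {f, g, i}; ε-closure = {b, f, g, i}.
Read '1': b→{h}, f→{h, i}, g→{b, h}, i→{h}; union {b, h, i}; ε-closure = {b, f, g, h, i}.
Read '0': b→{d, g, i}, f→∅, g→{d, e, f}, h→{h}, i→∅; union {d, e, f, g, h, i}; ε-closure = {b, d, e, f, g, h, i}.
Read '1': b→{h}, d→{d, g, h, i}, e→{h}, f→{h, i}, g→{b, h}, h→{b, g}, i→{h}; union {b, d, g, h, i}; ε-closure = {b, d, f, g, h, i}.
Read '0': b→{d, g, i}, d→{d, h}, f→∅, g→{d, e, f}, h→{h}, i→∅; union {d, e, f, g, h, i}; ε-closure = {b, d, e, f, g, h, i}.
Read '0': b→{d, g, i}, d→{d, h}, e→{e}, f→∅, g→{d, e, f}, h→{h}, i→∅; union {d, e, f, g, h, i}; ε-closure = {b, d, e, f, g, h, i}.
Read '1': b→{h}, d→{d, g, h, i}, e→{h}, f→{h, i}, g→{b, h}, h→{b, g}, i→{h}; union {b, d, g, h, i}; ε-closure = {b, d, f, g, h, i}.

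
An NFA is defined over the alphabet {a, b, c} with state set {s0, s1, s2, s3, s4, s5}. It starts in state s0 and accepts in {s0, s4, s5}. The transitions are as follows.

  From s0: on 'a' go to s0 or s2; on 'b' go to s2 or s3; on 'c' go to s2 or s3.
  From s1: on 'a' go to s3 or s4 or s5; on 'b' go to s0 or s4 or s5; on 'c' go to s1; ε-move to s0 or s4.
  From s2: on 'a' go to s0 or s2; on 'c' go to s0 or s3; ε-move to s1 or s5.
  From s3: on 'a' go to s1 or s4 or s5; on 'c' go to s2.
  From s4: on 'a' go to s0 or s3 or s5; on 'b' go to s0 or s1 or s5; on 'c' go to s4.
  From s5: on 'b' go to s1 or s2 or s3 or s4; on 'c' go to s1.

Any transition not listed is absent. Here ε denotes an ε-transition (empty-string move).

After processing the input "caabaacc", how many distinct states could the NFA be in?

Start in {s0}.
Read 'c': {s0} → {s0, s1, s2, s3, s4, s5}.
Read 'a': {s0, s1, s2, s3, s4, s5} → {s0, s1, s2, s3, s4, s5}.
Read 'a': {s0, s1, s2, s3, s4, s5} → {s0, s1, s2, s3, s4, s5}.
Read 'b': {s0, s1, s2, s3, s4, s5} → {s0, s1, s2, s3, s4, s5}.
Read 'a': {s0, s1, s2, s3, s4, s5} → {s0, s1, s2, s3, s4, s5}.
Read 'a': {s0, s1, s2, s3, s4, s5} → {s0, s1, s2, s3, s4, s5}.
Read 'c': {s0, s1, s2, s3, s4, s5} → {s0, s1, s2, s3, s4, s5}.
Read 'c': {s0, s1, s2, s3, s4, s5} → {s0, s1, s2, s3, s4, s5}.
That set has 6 states.

6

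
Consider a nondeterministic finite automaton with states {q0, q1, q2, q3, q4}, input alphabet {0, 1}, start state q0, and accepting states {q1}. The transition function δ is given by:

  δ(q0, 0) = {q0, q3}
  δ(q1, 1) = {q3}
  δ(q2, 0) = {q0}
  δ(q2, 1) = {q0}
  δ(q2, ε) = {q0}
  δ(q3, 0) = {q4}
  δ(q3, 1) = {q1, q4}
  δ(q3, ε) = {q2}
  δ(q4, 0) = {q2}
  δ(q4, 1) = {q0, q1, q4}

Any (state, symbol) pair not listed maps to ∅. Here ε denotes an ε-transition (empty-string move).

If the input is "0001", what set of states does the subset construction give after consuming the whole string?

Start in {q0}.
Read '0': {q0} → {q0, q2, q3}.
Read '0': {q0, q2, q3} → {q0, q2, q3, q4}.
Read '0': {q0, q2, q3, q4} → {q0, q2, q3, q4}.
Read '1': {q0, q2, q3, q4} → {q0, q1, q4}.

{q0, q1, q4}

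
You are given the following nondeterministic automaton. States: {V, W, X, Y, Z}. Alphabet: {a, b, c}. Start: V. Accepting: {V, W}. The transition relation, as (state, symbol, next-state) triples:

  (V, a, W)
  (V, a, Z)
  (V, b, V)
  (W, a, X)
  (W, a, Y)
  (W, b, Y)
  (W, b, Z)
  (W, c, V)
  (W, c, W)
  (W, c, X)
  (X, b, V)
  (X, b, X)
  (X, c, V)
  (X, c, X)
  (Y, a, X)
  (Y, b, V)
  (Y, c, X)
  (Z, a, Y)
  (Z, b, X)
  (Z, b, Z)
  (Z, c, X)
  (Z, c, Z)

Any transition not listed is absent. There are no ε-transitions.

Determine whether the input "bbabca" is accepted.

Start in {V}.
Read 'b': {V} → {V}.
Read 'b': {V} → {V}.
Read 'a': {V} → {W, Z}.
Read 'b': {W, Z} → {X, Y, Z}.
Read 'c': {X, Y, Z} → {V, X, Z}.
Read 'a': {V, X, Z} → {W, Y, Z}.
The final set {W, Y, Z} contains the accepting state W.

Yes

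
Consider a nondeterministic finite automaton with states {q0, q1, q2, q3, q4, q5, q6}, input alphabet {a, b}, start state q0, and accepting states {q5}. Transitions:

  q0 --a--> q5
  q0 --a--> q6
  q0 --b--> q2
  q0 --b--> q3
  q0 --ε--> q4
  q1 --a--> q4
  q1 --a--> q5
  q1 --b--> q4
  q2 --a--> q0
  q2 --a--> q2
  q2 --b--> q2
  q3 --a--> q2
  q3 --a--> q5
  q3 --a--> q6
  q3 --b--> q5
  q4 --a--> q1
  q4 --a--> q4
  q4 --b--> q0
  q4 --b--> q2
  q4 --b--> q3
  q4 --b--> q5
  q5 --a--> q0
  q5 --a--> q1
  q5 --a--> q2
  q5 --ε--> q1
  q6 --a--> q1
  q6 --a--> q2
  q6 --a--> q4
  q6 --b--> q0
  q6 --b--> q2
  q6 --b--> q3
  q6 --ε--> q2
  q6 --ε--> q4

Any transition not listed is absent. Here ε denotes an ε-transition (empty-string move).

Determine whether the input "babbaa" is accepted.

Yes

Start: ε-closure({q0}) = {q0, q4}.
Read 'b': {q0, q4} → {q0, q1, q2, q3, q4, q5}.
Read 'a': {q0, q1, q2, q3, q4, q5} → {q0, q1, q2, q4, q5, q6}.
Read 'b': {q0, q1, q2, q4, q5, q6} → {q0, q1, q2, q3, q4, q5}.
Read 'b': {q0, q1, q2, q3, q4, q5} → {q0, q1, q2, q3, q4, q5}.
Read 'a': {q0, q1, q2, q3, q4, q5} → {q0, q1, q2, q4, q5, q6}.
Read 'a': {q0, q1, q2, q4, q5, q6} → {q0, q1, q2, q4, q5, q6}.
The final set {q0, q1, q2, q4, q5, q6} contains the accepting state q5.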